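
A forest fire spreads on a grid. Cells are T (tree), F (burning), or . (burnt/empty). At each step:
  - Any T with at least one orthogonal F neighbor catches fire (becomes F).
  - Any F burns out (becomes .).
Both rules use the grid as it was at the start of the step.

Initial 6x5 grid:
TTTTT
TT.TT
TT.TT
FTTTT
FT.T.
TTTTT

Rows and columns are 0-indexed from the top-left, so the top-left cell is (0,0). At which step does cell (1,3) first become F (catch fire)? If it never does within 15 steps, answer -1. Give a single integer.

Step 1: cell (1,3)='T' (+4 fires, +2 burnt)
Step 2: cell (1,3)='T' (+4 fires, +4 burnt)
Step 3: cell (1,3)='T' (+4 fires, +4 burnt)
Step 4: cell (1,3)='T' (+5 fires, +4 burnt)
Step 5: cell (1,3)='F' (+4 fires, +5 burnt)
  -> target ignites at step 5
Step 6: cell (1,3)='.' (+2 fires, +4 burnt)
Step 7: cell (1,3)='.' (+1 fires, +2 burnt)
Step 8: cell (1,3)='.' (+0 fires, +1 burnt)
  fire out at step 8

5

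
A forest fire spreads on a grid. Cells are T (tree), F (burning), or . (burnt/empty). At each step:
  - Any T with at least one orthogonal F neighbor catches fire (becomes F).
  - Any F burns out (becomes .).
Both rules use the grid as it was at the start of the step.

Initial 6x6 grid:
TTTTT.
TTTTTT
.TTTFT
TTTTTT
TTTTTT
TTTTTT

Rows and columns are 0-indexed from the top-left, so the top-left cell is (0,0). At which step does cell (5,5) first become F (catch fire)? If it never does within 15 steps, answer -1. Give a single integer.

Step 1: cell (5,5)='T' (+4 fires, +1 burnt)
Step 2: cell (5,5)='T' (+7 fires, +4 burnt)
Step 3: cell (5,5)='T' (+7 fires, +7 burnt)
Step 4: cell (5,5)='F' (+6 fires, +7 burnt)
  -> target ignites at step 4
Step 5: cell (5,5)='.' (+5 fires, +6 burnt)
Step 6: cell (5,5)='.' (+3 fires, +5 burnt)
Step 7: cell (5,5)='.' (+1 fires, +3 burnt)
Step 8: cell (5,5)='.' (+0 fires, +1 burnt)
  fire out at step 8

4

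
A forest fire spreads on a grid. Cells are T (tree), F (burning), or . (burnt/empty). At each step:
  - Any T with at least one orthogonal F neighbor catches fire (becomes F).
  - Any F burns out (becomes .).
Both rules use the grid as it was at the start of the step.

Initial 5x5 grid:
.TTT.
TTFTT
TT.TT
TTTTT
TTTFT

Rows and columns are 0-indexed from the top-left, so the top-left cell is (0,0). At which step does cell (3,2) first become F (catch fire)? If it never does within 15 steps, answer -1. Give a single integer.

Step 1: cell (3,2)='T' (+6 fires, +2 burnt)
Step 2: cell (3,2)='F' (+9 fires, +6 burnt)
  -> target ignites at step 2
Step 3: cell (3,2)='.' (+4 fires, +9 burnt)
Step 4: cell (3,2)='.' (+1 fires, +4 burnt)
Step 5: cell (3,2)='.' (+0 fires, +1 burnt)
  fire out at step 5

2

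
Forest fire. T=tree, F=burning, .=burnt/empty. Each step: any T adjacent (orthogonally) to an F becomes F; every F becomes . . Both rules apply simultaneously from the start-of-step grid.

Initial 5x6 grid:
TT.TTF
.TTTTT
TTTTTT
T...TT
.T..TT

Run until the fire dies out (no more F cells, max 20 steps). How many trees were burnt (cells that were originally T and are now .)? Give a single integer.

Answer: 20

Derivation:
Step 1: +2 fires, +1 burnt (F count now 2)
Step 2: +3 fires, +2 burnt (F count now 3)
Step 3: +3 fires, +3 burnt (F count now 3)
Step 4: +4 fires, +3 burnt (F count now 4)
Step 5: +3 fires, +4 burnt (F count now 3)
Step 6: +2 fires, +3 burnt (F count now 2)
Step 7: +2 fires, +2 burnt (F count now 2)
Step 8: +1 fires, +2 burnt (F count now 1)
Step 9: +0 fires, +1 burnt (F count now 0)
Fire out after step 9
Initially T: 21, now '.': 29
Total burnt (originally-T cells now '.'): 20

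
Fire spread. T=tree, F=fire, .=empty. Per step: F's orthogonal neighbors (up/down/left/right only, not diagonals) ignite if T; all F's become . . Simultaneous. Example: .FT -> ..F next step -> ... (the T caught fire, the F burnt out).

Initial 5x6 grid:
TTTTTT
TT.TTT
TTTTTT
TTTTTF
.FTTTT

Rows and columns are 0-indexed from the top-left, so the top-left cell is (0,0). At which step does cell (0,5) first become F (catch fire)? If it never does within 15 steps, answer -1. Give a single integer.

Step 1: cell (0,5)='T' (+5 fires, +2 burnt)
Step 2: cell (0,5)='T' (+8 fires, +5 burnt)
Step 3: cell (0,5)='F' (+6 fires, +8 burnt)
  -> target ignites at step 3
Step 4: cell (0,5)='.' (+4 fires, +6 burnt)
Step 5: cell (0,5)='.' (+3 fires, +4 burnt)
Step 6: cell (0,5)='.' (+0 fires, +3 burnt)
  fire out at step 6

3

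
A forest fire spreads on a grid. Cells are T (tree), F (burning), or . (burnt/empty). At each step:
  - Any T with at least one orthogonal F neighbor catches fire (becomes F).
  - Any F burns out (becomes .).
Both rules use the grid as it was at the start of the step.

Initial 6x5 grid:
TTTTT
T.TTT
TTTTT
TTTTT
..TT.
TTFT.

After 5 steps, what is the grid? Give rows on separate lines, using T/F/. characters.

Step 1: 3 trees catch fire, 1 burn out
  TTTTT
  T.TTT
  TTTTT
  TTTTT
  ..FT.
  TF.F.
Step 2: 3 trees catch fire, 3 burn out
  TTTTT
  T.TTT
  TTTTT
  TTFTT
  ...F.
  F....
Step 3: 3 trees catch fire, 3 burn out
  TTTTT
  T.TTT
  TTFTT
  TF.FT
  .....
  .....
Step 4: 5 trees catch fire, 3 burn out
  TTTTT
  T.FTT
  TF.FT
  F...F
  .....
  .....
Step 5: 4 trees catch fire, 5 burn out
  TTFTT
  T..FT
  F...F
  .....
  .....
  .....

TTFTT
T..FT
F...F
.....
.....
.....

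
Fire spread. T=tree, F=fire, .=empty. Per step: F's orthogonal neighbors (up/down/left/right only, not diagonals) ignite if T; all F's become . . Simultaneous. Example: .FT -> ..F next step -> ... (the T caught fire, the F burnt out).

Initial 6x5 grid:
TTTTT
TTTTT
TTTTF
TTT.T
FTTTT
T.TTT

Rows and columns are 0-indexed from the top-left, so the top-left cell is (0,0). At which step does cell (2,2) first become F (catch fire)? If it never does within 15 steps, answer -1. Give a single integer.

Step 1: cell (2,2)='T' (+6 fires, +2 burnt)
Step 2: cell (2,2)='F' (+7 fires, +6 burnt)
  -> target ignites at step 2
Step 3: cell (2,2)='.' (+8 fires, +7 burnt)
Step 4: cell (2,2)='.' (+4 fires, +8 burnt)
Step 5: cell (2,2)='.' (+1 fires, +4 burnt)
Step 6: cell (2,2)='.' (+0 fires, +1 burnt)
  fire out at step 6

2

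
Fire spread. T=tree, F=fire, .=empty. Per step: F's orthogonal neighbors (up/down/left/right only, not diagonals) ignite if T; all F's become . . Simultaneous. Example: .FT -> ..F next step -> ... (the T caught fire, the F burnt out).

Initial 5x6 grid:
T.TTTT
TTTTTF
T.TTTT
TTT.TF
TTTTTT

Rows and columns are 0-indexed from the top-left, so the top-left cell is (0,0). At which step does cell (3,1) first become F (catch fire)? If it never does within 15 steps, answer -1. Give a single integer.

Step 1: cell (3,1)='T' (+5 fires, +2 burnt)
Step 2: cell (3,1)='T' (+4 fires, +5 burnt)
Step 3: cell (3,1)='T' (+4 fires, +4 burnt)
Step 4: cell (3,1)='T' (+4 fires, +4 burnt)
Step 5: cell (3,1)='T' (+3 fires, +4 burnt)
Step 6: cell (3,1)='F' (+4 fires, +3 burnt)
  -> target ignites at step 6
Step 7: cell (3,1)='.' (+1 fires, +4 burnt)
Step 8: cell (3,1)='.' (+0 fires, +1 burnt)
  fire out at step 8

6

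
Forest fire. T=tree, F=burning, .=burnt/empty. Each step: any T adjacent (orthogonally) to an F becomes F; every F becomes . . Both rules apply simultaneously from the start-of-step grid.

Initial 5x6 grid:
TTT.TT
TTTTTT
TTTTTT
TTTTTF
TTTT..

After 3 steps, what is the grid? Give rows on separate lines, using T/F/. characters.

Step 1: 2 trees catch fire, 1 burn out
  TTT.TT
  TTTTTT
  TTTTTF
  TTTTF.
  TTTT..
Step 2: 3 trees catch fire, 2 burn out
  TTT.TT
  TTTTTF
  TTTTF.
  TTTF..
  TTTT..
Step 3: 5 trees catch fire, 3 burn out
  TTT.TF
  TTTTF.
  TTTF..
  TTF...
  TTTF..

TTT.TF
TTTTF.
TTTF..
TTF...
TTTF..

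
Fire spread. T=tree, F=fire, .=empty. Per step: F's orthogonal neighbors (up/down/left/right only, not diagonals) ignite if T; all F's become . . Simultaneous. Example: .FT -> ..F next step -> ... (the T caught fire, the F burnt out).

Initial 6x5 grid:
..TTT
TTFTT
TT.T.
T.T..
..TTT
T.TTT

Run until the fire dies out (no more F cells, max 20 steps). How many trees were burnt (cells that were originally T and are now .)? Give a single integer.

Step 1: +3 fires, +1 burnt (F count now 3)
Step 2: +5 fires, +3 burnt (F count now 5)
Step 3: +2 fires, +5 burnt (F count now 2)
Step 4: +1 fires, +2 burnt (F count now 1)
Step 5: +0 fires, +1 burnt (F count now 0)
Fire out after step 5
Initially T: 19, now '.': 22
Total burnt (originally-T cells now '.'): 11

Answer: 11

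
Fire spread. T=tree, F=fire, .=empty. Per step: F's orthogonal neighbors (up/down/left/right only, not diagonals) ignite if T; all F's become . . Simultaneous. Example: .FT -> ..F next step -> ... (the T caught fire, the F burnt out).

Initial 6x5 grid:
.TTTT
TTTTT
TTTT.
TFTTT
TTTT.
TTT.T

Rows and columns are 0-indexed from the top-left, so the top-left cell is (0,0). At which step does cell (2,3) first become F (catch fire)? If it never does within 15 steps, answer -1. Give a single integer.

Step 1: cell (2,3)='T' (+4 fires, +1 burnt)
Step 2: cell (2,3)='T' (+7 fires, +4 burnt)
Step 3: cell (2,3)='F' (+8 fires, +7 burnt)
  -> target ignites at step 3
Step 4: cell (2,3)='.' (+2 fires, +8 burnt)
Step 5: cell (2,3)='.' (+2 fires, +2 burnt)
Step 6: cell (2,3)='.' (+1 fires, +2 burnt)
Step 7: cell (2,3)='.' (+0 fires, +1 burnt)
  fire out at step 7

3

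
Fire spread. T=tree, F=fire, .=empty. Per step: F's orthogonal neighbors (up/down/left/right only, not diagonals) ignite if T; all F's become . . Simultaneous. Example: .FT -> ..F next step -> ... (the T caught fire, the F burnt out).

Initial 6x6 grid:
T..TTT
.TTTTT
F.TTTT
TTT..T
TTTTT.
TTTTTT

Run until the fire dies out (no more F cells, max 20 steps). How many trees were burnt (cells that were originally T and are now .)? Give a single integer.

Answer: 27

Derivation:
Step 1: +1 fires, +1 burnt (F count now 1)
Step 2: +2 fires, +1 burnt (F count now 2)
Step 3: +3 fires, +2 burnt (F count now 3)
Step 4: +3 fires, +3 burnt (F count now 3)
Step 5: +4 fires, +3 burnt (F count now 4)
Step 6: +5 fires, +4 burnt (F count now 5)
Step 7: +4 fires, +5 burnt (F count now 4)
Step 8: +4 fires, +4 burnt (F count now 4)
Step 9: +1 fires, +4 burnt (F count now 1)
Step 10: +0 fires, +1 burnt (F count now 0)
Fire out after step 10
Initially T: 28, now '.': 35
Total burnt (originally-T cells now '.'): 27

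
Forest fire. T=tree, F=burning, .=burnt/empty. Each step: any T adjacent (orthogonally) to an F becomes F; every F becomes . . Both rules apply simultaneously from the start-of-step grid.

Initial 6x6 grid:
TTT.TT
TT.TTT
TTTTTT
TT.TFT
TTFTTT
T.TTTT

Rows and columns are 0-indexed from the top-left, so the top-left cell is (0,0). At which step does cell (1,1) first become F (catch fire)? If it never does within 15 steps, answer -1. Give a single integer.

Step 1: cell (1,1)='T' (+7 fires, +2 burnt)
Step 2: cell (1,1)='T' (+8 fires, +7 burnt)
Step 3: cell (1,1)='T' (+8 fires, +8 burnt)
Step 4: cell (1,1)='F' (+3 fires, +8 burnt)
  -> target ignites at step 4
Step 5: cell (1,1)='.' (+2 fires, +3 burnt)
Step 6: cell (1,1)='.' (+2 fires, +2 burnt)
Step 7: cell (1,1)='.' (+0 fires, +2 burnt)
  fire out at step 7

4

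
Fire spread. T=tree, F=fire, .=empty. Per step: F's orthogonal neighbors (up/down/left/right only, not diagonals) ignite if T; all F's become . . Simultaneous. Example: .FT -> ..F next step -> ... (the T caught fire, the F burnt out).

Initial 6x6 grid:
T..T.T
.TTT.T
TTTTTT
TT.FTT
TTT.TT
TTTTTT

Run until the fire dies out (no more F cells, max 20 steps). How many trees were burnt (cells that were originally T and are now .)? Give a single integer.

Step 1: +2 fires, +1 burnt (F count now 2)
Step 2: +5 fires, +2 burnt (F count now 5)
Step 3: +6 fires, +5 burnt (F count now 6)
Step 4: +6 fires, +6 burnt (F count now 6)
Step 5: +4 fires, +6 burnt (F count now 4)
Step 6: +3 fires, +4 burnt (F count now 3)
Step 7: +1 fires, +3 burnt (F count now 1)
Step 8: +0 fires, +1 burnt (F count now 0)
Fire out after step 8
Initially T: 28, now '.': 35
Total burnt (originally-T cells now '.'): 27

Answer: 27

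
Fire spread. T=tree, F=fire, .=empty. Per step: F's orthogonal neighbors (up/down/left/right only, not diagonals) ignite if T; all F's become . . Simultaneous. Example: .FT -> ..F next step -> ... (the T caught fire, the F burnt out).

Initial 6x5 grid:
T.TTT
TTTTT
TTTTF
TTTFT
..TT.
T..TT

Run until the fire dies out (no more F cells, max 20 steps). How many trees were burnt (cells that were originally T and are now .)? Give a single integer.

Step 1: +5 fires, +2 burnt (F count now 5)
Step 2: +6 fires, +5 burnt (F count now 6)
Step 3: +5 fires, +6 burnt (F count now 5)
Step 4: +3 fires, +5 burnt (F count now 3)
Step 5: +1 fires, +3 burnt (F count now 1)
Step 6: +1 fires, +1 burnt (F count now 1)
Step 7: +0 fires, +1 burnt (F count now 0)
Fire out after step 7
Initially T: 22, now '.': 29
Total burnt (originally-T cells now '.'): 21

Answer: 21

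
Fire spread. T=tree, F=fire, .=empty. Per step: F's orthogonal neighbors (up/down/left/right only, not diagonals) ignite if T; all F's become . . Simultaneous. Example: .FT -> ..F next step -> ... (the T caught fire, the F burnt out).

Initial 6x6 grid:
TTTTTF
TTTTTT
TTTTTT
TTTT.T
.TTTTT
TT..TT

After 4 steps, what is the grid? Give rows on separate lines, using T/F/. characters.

Step 1: 2 trees catch fire, 1 burn out
  TTTTF.
  TTTTTF
  TTTTTT
  TTTT.T
  .TTTTT
  TT..TT
Step 2: 3 trees catch fire, 2 burn out
  TTTF..
  TTTTF.
  TTTTTF
  TTTT.T
  .TTTTT
  TT..TT
Step 3: 4 trees catch fire, 3 burn out
  TTF...
  TTTF..
  TTTTF.
  TTTT.F
  .TTTTT
  TT..TT
Step 4: 4 trees catch fire, 4 burn out
  TF....
  TTF...
  TTTF..
  TTTT..
  .TTTTF
  TT..TT

TF....
TTF...
TTTF..
TTTT..
.TTTTF
TT..TT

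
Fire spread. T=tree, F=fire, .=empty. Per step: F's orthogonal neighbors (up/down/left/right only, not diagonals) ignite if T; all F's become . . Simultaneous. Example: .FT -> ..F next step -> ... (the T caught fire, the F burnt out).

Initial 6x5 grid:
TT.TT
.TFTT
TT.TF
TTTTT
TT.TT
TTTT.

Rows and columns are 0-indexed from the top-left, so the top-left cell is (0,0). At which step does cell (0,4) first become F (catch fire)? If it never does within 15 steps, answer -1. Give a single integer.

Step 1: cell (0,4)='T' (+5 fires, +2 burnt)
Step 2: cell (0,4)='F' (+6 fires, +5 burnt)
  -> target ignites at step 2
Step 3: cell (0,4)='.' (+5 fires, +6 burnt)
Step 4: cell (0,4)='.' (+3 fires, +5 burnt)
Step 5: cell (0,4)='.' (+3 fires, +3 burnt)
Step 6: cell (0,4)='.' (+1 fires, +3 burnt)
Step 7: cell (0,4)='.' (+0 fires, +1 burnt)
  fire out at step 7

2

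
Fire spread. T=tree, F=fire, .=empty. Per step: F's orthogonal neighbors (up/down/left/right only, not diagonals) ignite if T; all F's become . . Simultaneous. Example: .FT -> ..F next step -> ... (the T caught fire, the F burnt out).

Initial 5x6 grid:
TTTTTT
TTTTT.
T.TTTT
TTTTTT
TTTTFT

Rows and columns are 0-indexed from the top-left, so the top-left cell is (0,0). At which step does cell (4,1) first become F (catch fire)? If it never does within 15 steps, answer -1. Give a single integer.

Step 1: cell (4,1)='T' (+3 fires, +1 burnt)
Step 2: cell (4,1)='T' (+4 fires, +3 burnt)
Step 3: cell (4,1)='F' (+5 fires, +4 burnt)
  -> target ignites at step 3
Step 4: cell (4,1)='.' (+5 fires, +5 burnt)
Step 5: cell (4,1)='.' (+4 fires, +5 burnt)
Step 6: cell (4,1)='.' (+3 fires, +4 burnt)
Step 7: cell (4,1)='.' (+2 fires, +3 burnt)
Step 8: cell (4,1)='.' (+1 fires, +2 burnt)
Step 9: cell (4,1)='.' (+0 fires, +1 burnt)
  fire out at step 9

3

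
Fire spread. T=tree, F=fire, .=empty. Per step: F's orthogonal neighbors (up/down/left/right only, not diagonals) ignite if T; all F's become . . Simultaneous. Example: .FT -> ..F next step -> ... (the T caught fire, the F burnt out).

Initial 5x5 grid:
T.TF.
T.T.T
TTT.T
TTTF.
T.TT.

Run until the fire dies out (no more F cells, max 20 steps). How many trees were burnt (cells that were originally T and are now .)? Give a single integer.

Answer: 13

Derivation:
Step 1: +3 fires, +2 burnt (F count now 3)
Step 2: +4 fires, +3 burnt (F count now 4)
Step 3: +2 fires, +4 burnt (F count now 2)
Step 4: +2 fires, +2 burnt (F count now 2)
Step 5: +1 fires, +2 burnt (F count now 1)
Step 6: +1 fires, +1 burnt (F count now 1)
Step 7: +0 fires, +1 burnt (F count now 0)
Fire out after step 7
Initially T: 15, now '.': 23
Total burnt (originally-T cells now '.'): 13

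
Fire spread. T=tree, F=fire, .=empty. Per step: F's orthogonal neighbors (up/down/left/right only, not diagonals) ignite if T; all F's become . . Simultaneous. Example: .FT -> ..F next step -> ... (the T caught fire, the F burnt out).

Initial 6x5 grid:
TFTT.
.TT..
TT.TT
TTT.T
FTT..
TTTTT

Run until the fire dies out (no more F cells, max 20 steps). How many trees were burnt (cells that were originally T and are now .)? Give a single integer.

Answer: 17

Derivation:
Step 1: +6 fires, +2 burnt (F count now 6)
Step 2: +7 fires, +6 burnt (F count now 7)
Step 3: +2 fires, +7 burnt (F count now 2)
Step 4: +1 fires, +2 burnt (F count now 1)
Step 5: +1 fires, +1 burnt (F count now 1)
Step 6: +0 fires, +1 burnt (F count now 0)
Fire out after step 6
Initially T: 20, now '.': 27
Total burnt (originally-T cells now '.'): 17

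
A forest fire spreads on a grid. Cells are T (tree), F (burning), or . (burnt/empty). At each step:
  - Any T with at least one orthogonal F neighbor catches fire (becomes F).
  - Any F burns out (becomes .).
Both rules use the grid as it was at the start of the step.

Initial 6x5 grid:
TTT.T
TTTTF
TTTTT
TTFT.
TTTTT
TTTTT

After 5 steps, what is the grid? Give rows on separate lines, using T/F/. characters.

Step 1: 7 trees catch fire, 2 burn out
  TTT.F
  TTTF.
  TTFTF
  TF.F.
  TTFTT
  TTTTT
Step 2: 7 trees catch fire, 7 burn out
  TTT..
  TTF..
  TF.F.
  F....
  TF.FT
  TTFTT
Step 3: 7 trees catch fire, 7 burn out
  TTF..
  TF...
  F....
  .....
  F...F
  TF.FT
Step 4: 4 trees catch fire, 7 burn out
  TF...
  F....
  .....
  .....
  .....
  F...F
Step 5: 1 trees catch fire, 4 burn out
  F....
  .....
  .....
  .....
  .....
  .....

F....
.....
.....
.....
.....
.....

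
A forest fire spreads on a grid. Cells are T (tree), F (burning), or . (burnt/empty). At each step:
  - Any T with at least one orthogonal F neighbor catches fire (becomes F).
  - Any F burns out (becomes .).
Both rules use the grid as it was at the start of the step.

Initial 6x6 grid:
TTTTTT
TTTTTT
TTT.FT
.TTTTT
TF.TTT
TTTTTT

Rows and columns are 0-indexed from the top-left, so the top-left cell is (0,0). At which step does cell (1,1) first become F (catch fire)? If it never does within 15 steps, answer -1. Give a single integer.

Step 1: cell (1,1)='T' (+6 fires, +2 burnt)
Step 2: cell (1,1)='T' (+10 fires, +6 burnt)
Step 3: cell (1,1)='F' (+10 fires, +10 burnt)
  -> target ignites at step 3
Step 4: cell (1,1)='.' (+4 fires, +10 burnt)
Step 5: cell (1,1)='.' (+1 fires, +4 burnt)
Step 6: cell (1,1)='.' (+0 fires, +1 burnt)
  fire out at step 6

3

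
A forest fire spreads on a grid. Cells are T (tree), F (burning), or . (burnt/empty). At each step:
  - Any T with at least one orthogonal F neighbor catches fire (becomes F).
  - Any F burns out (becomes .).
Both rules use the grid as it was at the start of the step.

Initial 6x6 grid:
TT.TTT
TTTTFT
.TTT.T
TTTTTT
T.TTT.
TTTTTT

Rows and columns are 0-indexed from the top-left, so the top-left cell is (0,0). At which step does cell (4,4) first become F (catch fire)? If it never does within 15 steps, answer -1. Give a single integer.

Step 1: cell (4,4)='T' (+3 fires, +1 burnt)
Step 2: cell (4,4)='T' (+5 fires, +3 burnt)
Step 3: cell (4,4)='T' (+4 fires, +5 burnt)
Step 4: cell (4,4)='T' (+6 fires, +4 burnt)
Step 5: cell (4,4)='F' (+5 fires, +6 burnt)
  -> target ignites at step 5
Step 6: cell (4,4)='.' (+3 fires, +5 burnt)
Step 7: cell (4,4)='.' (+3 fires, +3 burnt)
Step 8: cell (4,4)='.' (+1 fires, +3 burnt)
Step 9: cell (4,4)='.' (+0 fires, +1 burnt)
  fire out at step 9

5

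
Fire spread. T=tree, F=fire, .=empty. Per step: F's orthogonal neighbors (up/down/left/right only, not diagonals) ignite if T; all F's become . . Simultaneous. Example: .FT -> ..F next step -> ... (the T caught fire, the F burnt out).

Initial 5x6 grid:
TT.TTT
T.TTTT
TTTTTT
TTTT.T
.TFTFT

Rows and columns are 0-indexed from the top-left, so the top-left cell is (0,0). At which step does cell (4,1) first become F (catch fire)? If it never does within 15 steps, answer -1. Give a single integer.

Step 1: cell (4,1)='F' (+4 fires, +2 burnt)
  -> target ignites at step 1
Step 2: cell (4,1)='.' (+4 fires, +4 burnt)
Step 3: cell (4,1)='.' (+5 fires, +4 burnt)
Step 4: cell (4,1)='.' (+4 fires, +5 burnt)
Step 5: cell (4,1)='.' (+4 fires, +4 burnt)
Step 6: cell (4,1)='.' (+2 fires, +4 burnt)
Step 7: cell (4,1)='.' (+1 fires, +2 burnt)
Step 8: cell (4,1)='.' (+0 fires, +1 burnt)
  fire out at step 8

1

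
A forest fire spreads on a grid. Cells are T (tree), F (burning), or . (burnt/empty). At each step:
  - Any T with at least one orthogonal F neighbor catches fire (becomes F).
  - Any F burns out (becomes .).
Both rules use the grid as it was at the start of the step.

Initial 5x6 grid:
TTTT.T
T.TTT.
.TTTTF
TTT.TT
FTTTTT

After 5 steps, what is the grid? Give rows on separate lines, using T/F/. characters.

Step 1: 4 trees catch fire, 2 burn out
  TTTT.T
  T.TTT.
  .TTTF.
  FTT.TF
  .FTTTT
Step 2: 6 trees catch fire, 4 burn out
  TTTT.T
  T.TTF.
  .TTF..
  .FT.F.
  ..FTTF
Step 3: 6 trees catch fire, 6 burn out
  TTTT.T
  T.TF..
  .FF...
  ..F...
  ...FF.
Step 4: 2 trees catch fire, 6 burn out
  TTTF.T
  T.F...
  ......
  ......
  ......
Step 5: 1 trees catch fire, 2 burn out
  TTF..T
  T.....
  ......
  ......
  ......

TTF..T
T.....
......
......
......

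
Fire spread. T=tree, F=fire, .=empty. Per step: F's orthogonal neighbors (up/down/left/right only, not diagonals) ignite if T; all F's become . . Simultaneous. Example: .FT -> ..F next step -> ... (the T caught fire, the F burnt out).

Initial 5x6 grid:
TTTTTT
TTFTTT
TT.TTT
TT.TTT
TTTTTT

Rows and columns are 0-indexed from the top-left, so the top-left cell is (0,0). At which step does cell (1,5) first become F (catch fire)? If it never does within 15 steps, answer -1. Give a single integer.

Step 1: cell (1,5)='T' (+3 fires, +1 burnt)
Step 2: cell (1,5)='T' (+6 fires, +3 burnt)
Step 3: cell (1,5)='F' (+7 fires, +6 burnt)
  -> target ignites at step 3
Step 4: cell (1,5)='.' (+6 fires, +7 burnt)
Step 5: cell (1,5)='.' (+4 fires, +6 burnt)
Step 6: cell (1,5)='.' (+1 fires, +4 burnt)
Step 7: cell (1,5)='.' (+0 fires, +1 burnt)
  fire out at step 7

3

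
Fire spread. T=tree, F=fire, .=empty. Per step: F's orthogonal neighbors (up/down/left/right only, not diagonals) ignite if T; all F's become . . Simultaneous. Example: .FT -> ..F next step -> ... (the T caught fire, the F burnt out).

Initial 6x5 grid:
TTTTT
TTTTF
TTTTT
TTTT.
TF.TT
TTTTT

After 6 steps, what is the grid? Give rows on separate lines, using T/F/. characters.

Step 1: 6 trees catch fire, 2 burn out
  TTTTF
  TTTF.
  TTTTF
  TFTT.
  F..TT
  TFTTT
Step 2: 8 trees catch fire, 6 burn out
  TTTF.
  TTF..
  TFTF.
  F.FT.
  ...TT
  F.FTT
Step 3: 6 trees catch fire, 8 burn out
  TTF..
  TF...
  F.F..
  ...F.
  ...TT
  ...FT
Step 4: 4 trees catch fire, 6 burn out
  TF...
  F....
  .....
  .....
  ...FT
  ....F
Step 5: 2 trees catch fire, 4 burn out
  F....
  .....
  .....
  .....
  ....F
  .....
Step 6: 0 trees catch fire, 2 burn out
  .....
  .....
  .....
  .....
  .....
  .....

.....
.....
.....
.....
.....
.....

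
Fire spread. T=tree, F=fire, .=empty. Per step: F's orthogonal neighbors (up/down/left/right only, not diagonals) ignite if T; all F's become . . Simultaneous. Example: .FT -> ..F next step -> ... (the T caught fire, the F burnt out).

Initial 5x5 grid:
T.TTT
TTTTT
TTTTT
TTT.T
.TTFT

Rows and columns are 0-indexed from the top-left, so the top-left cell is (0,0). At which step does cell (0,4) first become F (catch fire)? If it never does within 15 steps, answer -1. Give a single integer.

Step 1: cell (0,4)='T' (+2 fires, +1 burnt)
Step 2: cell (0,4)='T' (+3 fires, +2 burnt)
Step 3: cell (0,4)='T' (+3 fires, +3 burnt)
Step 4: cell (0,4)='T' (+5 fires, +3 burnt)
Step 5: cell (0,4)='F' (+5 fires, +5 burnt)
  -> target ignites at step 5
Step 6: cell (0,4)='.' (+2 fires, +5 burnt)
Step 7: cell (0,4)='.' (+1 fires, +2 burnt)
Step 8: cell (0,4)='.' (+0 fires, +1 burnt)
  fire out at step 8

5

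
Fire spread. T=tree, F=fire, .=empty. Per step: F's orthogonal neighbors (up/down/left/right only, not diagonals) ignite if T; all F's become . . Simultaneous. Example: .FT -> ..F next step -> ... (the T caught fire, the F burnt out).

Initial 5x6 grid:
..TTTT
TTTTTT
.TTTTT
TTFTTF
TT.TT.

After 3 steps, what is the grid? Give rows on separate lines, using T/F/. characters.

Step 1: 5 trees catch fire, 2 burn out
  ..TTTT
  TTTTTT
  .TFTTF
  TF.FF.
  TT.TT.
Step 2: 9 trees catch fire, 5 burn out
  ..TTTT
  TTFTTF
  .F.FF.
  F.....
  TF.FF.
Step 3: 6 trees catch fire, 9 burn out
  ..FTTF
  TF.FF.
  ......
  ......
  F.....

..FTTF
TF.FF.
......
......
F.....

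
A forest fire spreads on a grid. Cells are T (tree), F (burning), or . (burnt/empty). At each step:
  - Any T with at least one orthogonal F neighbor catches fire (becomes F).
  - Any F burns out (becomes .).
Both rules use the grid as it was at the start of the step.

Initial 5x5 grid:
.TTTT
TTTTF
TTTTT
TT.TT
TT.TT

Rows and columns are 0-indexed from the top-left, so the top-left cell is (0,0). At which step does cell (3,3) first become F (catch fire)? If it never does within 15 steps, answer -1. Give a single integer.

Step 1: cell (3,3)='T' (+3 fires, +1 burnt)
Step 2: cell (3,3)='T' (+4 fires, +3 burnt)
Step 3: cell (3,3)='F' (+5 fires, +4 burnt)
  -> target ignites at step 3
Step 4: cell (3,3)='.' (+4 fires, +5 burnt)
Step 5: cell (3,3)='.' (+2 fires, +4 burnt)
Step 6: cell (3,3)='.' (+2 fires, +2 burnt)
Step 7: cell (3,3)='.' (+1 fires, +2 burnt)
Step 8: cell (3,3)='.' (+0 fires, +1 burnt)
  fire out at step 8

3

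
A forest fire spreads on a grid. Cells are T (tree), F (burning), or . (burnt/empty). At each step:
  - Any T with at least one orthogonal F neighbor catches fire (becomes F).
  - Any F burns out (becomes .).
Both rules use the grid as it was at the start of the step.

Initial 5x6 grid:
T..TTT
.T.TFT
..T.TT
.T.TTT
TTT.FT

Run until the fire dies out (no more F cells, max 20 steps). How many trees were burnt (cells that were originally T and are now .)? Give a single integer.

Answer: 11

Derivation:
Step 1: +6 fires, +2 burnt (F count now 6)
Step 2: +5 fires, +6 burnt (F count now 5)
Step 3: +0 fires, +5 burnt (F count now 0)
Fire out after step 3
Initially T: 18, now '.': 23
Total burnt (originally-T cells now '.'): 11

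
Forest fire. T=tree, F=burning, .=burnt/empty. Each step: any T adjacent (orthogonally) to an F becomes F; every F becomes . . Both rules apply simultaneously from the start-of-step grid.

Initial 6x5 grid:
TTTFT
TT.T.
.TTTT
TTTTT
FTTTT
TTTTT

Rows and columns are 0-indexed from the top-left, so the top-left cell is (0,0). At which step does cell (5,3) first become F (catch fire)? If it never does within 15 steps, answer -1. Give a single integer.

Step 1: cell (5,3)='T' (+6 fires, +2 burnt)
Step 2: cell (5,3)='T' (+5 fires, +6 burnt)
Step 3: cell (5,3)='T' (+9 fires, +5 burnt)
Step 4: cell (5,3)='F' (+4 fires, +9 burnt)
  -> target ignites at step 4
Step 5: cell (5,3)='.' (+1 fires, +4 burnt)
Step 6: cell (5,3)='.' (+0 fires, +1 burnt)
  fire out at step 6

4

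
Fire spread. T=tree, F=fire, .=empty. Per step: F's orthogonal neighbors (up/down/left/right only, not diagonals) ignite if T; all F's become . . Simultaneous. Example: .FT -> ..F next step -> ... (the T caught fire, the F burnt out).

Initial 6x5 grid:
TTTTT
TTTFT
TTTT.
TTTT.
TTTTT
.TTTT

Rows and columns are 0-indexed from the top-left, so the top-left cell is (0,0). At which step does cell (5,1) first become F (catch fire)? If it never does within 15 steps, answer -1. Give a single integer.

Step 1: cell (5,1)='T' (+4 fires, +1 burnt)
Step 2: cell (5,1)='T' (+5 fires, +4 burnt)
Step 3: cell (5,1)='T' (+5 fires, +5 burnt)
Step 4: cell (5,1)='T' (+6 fires, +5 burnt)
Step 5: cell (5,1)='T' (+4 fires, +6 burnt)
Step 6: cell (5,1)='F' (+2 fires, +4 burnt)
  -> target ignites at step 6
Step 7: cell (5,1)='.' (+0 fires, +2 burnt)
  fire out at step 7

6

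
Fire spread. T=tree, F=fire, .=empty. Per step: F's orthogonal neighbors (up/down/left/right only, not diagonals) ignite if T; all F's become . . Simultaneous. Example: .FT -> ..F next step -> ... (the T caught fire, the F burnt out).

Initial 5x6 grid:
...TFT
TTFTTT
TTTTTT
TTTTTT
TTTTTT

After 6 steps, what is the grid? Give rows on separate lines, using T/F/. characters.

Step 1: 6 trees catch fire, 2 burn out
  ...F.F
  TF.FFT
  TTFTTT
  TTTTTT
  TTTTTT
Step 2: 6 trees catch fire, 6 burn out
  ......
  F....F
  TF.FFT
  TTFTTT
  TTTTTT
Step 3: 6 trees catch fire, 6 burn out
  ......
  ......
  F....F
  TF.FFT
  TTFTTT
Step 4: 5 trees catch fire, 6 burn out
  ......
  ......
  ......
  F....F
  TF.FFT
Step 5: 2 trees catch fire, 5 burn out
  ......
  ......
  ......
  ......
  F....F
Step 6: 0 trees catch fire, 2 burn out
  ......
  ......
  ......
  ......
  ......

......
......
......
......
......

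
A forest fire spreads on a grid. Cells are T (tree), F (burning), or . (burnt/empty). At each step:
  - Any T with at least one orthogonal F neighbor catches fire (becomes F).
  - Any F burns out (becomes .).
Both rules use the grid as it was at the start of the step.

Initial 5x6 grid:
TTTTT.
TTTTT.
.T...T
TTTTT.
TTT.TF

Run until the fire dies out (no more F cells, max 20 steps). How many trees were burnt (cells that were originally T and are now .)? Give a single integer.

Step 1: +1 fires, +1 burnt (F count now 1)
Step 2: +1 fires, +1 burnt (F count now 1)
Step 3: +1 fires, +1 burnt (F count now 1)
Step 4: +1 fires, +1 burnt (F count now 1)
Step 5: +2 fires, +1 burnt (F count now 2)
Step 6: +3 fires, +2 burnt (F count now 3)
Step 7: +2 fires, +3 burnt (F count now 2)
Step 8: +3 fires, +2 burnt (F count now 3)
Step 9: +3 fires, +3 burnt (F count now 3)
Step 10: +2 fires, +3 burnt (F count now 2)
Step 11: +1 fires, +2 burnt (F count now 1)
Step 12: +0 fires, +1 burnt (F count now 0)
Fire out after step 12
Initially T: 21, now '.': 29
Total burnt (originally-T cells now '.'): 20

Answer: 20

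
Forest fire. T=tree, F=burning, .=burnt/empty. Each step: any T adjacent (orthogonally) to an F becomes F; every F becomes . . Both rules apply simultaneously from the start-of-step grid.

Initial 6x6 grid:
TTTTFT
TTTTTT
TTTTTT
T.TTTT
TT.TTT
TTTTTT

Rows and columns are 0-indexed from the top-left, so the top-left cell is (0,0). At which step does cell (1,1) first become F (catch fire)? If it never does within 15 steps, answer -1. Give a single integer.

Step 1: cell (1,1)='T' (+3 fires, +1 burnt)
Step 2: cell (1,1)='T' (+4 fires, +3 burnt)
Step 3: cell (1,1)='T' (+5 fires, +4 burnt)
Step 4: cell (1,1)='F' (+6 fires, +5 burnt)
  -> target ignites at step 4
Step 5: cell (1,1)='.' (+6 fires, +6 burnt)
Step 6: cell (1,1)='.' (+3 fires, +6 burnt)
Step 7: cell (1,1)='.' (+2 fires, +3 burnt)
Step 8: cell (1,1)='.' (+2 fires, +2 burnt)
Step 9: cell (1,1)='.' (+2 fires, +2 burnt)
Step 10: cell (1,1)='.' (+0 fires, +2 burnt)
  fire out at step 10

4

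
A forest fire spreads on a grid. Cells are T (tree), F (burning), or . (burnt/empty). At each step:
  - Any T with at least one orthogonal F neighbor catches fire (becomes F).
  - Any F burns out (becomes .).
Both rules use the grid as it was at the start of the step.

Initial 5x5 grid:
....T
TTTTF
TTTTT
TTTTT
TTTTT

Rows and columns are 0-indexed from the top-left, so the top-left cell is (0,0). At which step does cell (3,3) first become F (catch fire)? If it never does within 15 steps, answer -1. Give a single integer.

Step 1: cell (3,3)='T' (+3 fires, +1 burnt)
Step 2: cell (3,3)='T' (+3 fires, +3 burnt)
Step 3: cell (3,3)='F' (+4 fires, +3 burnt)
  -> target ignites at step 3
Step 4: cell (3,3)='.' (+4 fires, +4 burnt)
Step 5: cell (3,3)='.' (+3 fires, +4 burnt)
Step 6: cell (3,3)='.' (+2 fires, +3 burnt)
Step 7: cell (3,3)='.' (+1 fires, +2 burnt)
Step 8: cell (3,3)='.' (+0 fires, +1 burnt)
  fire out at step 8

3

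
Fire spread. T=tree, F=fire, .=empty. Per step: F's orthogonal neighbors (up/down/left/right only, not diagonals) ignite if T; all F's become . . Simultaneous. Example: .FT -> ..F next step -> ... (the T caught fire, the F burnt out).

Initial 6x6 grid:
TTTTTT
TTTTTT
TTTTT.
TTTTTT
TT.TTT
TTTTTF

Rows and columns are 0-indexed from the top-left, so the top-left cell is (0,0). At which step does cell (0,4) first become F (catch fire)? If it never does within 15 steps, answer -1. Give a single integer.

Step 1: cell (0,4)='T' (+2 fires, +1 burnt)
Step 2: cell (0,4)='T' (+3 fires, +2 burnt)
Step 3: cell (0,4)='T' (+3 fires, +3 burnt)
Step 4: cell (0,4)='T' (+3 fires, +3 burnt)
Step 5: cell (0,4)='T' (+5 fires, +3 burnt)
Step 6: cell (0,4)='F' (+6 fires, +5 burnt)
  -> target ignites at step 6
Step 7: cell (0,4)='.' (+5 fires, +6 burnt)
Step 8: cell (0,4)='.' (+3 fires, +5 burnt)
Step 9: cell (0,4)='.' (+2 fires, +3 burnt)
Step 10: cell (0,4)='.' (+1 fires, +2 burnt)
Step 11: cell (0,4)='.' (+0 fires, +1 burnt)
  fire out at step 11

6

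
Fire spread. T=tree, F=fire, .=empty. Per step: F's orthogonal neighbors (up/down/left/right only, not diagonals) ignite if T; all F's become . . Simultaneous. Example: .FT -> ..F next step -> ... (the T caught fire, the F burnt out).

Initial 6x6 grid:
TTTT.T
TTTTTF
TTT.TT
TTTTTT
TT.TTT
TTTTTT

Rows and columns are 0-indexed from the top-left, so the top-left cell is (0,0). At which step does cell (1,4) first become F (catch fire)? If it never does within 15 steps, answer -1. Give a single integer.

Step 1: cell (1,4)='F' (+3 fires, +1 burnt)
  -> target ignites at step 1
Step 2: cell (1,4)='.' (+3 fires, +3 burnt)
Step 3: cell (1,4)='.' (+4 fires, +3 burnt)
Step 4: cell (1,4)='.' (+6 fires, +4 burnt)
Step 5: cell (1,4)='.' (+6 fires, +6 burnt)
Step 6: cell (1,4)='.' (+4 fires, +6 burnt)
Step 7: cell (1,4)='.' (+3 fires, +4 burnt)
Step 8: cell (1,4)='.' (+2 fires, +3 burnt)
Step 9: cell (1,4)='.' (+1 fires, +2 burnt)
Step 10: cell (1,4)='.' (+0 fires, +1 burnt)
  fire out at step 10

1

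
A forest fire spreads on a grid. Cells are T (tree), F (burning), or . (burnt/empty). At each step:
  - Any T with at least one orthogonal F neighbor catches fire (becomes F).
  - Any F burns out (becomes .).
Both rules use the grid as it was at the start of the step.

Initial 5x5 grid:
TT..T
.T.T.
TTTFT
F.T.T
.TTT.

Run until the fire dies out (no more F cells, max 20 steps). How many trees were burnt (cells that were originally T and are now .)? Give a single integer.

Answer: 13

Derivation:
Step 1: +4 fires, +2 burnt (F count now 4)
Step 2: +3 fires, +4 burnt (F count now 3)
Step 3: +2 fires, +3 burnt (F count now 2)
Step 4: +3 fires, +2 burnt (F count now 3)
Step 5: +1 fires, +3 burnt (F count now 1)
Step 6: +0 fires, +1 burnt (F count now 0)
Fire out after step 6
Initially T: 14, now '.': 24
Total burnt (originally-T cells now '.'): 13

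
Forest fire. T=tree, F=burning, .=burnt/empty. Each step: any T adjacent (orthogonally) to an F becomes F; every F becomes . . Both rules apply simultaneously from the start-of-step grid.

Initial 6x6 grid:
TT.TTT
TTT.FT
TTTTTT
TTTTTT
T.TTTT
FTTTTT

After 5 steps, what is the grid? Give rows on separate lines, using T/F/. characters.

Step 1: 5 trees catch fire, 2 burn out
  TT.TFT
  TTT..F
  TTTTFT
  TTTTTT
  F.TTTT
  .FTTTT
Step 2: 7 trees catch fire, 5 burn out
  TT.F.F
  TTT...
  TTTF.F
  FTTTFT
  ..TTTT
  ..FTTT
Step 3: 8 trees catch fire, 7 burn out
  TT....
  TTT...
  FTF...
  .FTF.F
  ..FTFT
  ...FTT
Step 4: 7 trees catch fire, 8 burn out
  TT....
  FTF...
  .F....
  ..F...
  ...F.F
  ....FT
Step 5: 3 trees catch fire, 7 burn out
  FT....
  .F....
  ......
  ......
  ......
  .....F

FT....
.F....
......
......
......
.....F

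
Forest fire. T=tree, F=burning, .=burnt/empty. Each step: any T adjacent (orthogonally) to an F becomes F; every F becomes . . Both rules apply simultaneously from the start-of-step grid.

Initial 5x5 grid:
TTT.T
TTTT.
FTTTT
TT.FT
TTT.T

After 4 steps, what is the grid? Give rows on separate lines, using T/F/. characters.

Step 1: 5 trees catch fire, 2 burn out
  TTT.T
  FTTT.
  .FTFT
  FT..F
  TTT.T
Step 2: 8 trees catch fire, 5 burn out
  FTT.T
  .FTF.
  ..F.F
  .F...
  FTT.F
Step 3: 3 trees catch fire, 8 burn out
  .FT.T
  ..F..
  .....
  .....
  .FT..
Step 4: 2 trees catch fire, 3 burn out
  ..F.T
  .....
  .....
  .....
  ..F..

..F.T
.....
.....
.....
..F..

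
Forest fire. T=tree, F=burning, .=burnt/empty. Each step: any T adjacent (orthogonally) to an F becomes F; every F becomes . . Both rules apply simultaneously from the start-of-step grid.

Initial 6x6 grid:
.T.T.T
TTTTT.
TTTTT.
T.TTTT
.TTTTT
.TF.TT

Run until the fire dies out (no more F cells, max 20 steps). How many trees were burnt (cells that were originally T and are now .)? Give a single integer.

Step 1: +2 fires, +1 burnt (F count now 2)
Step 2: +3 fires, +2 burnt (F count now 3)
Step 3: +3 fires, +3 burnt (F count now 3)
Step 4: +6 fires, +3 burnt (F count now 6)
Step 5: +6 fires, +6 burnt (F count now 6)
Step 6: +5 fires, +6 burnt (F count now 5)
Step 7: +0 fires, +5 burnt (F count now 0)
Fire out after step 7
Initially T: 26, now '.': 35
Total burnt (originally-T cells now '.'): 25

Answer: 25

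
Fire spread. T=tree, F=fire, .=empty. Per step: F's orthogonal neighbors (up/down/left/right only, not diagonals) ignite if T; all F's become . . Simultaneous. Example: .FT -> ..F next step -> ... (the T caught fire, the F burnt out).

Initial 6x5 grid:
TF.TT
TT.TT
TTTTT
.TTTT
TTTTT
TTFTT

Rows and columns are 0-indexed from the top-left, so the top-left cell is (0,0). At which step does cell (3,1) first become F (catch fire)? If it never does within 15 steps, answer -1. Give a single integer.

Step 1: cell (3,1)='T' (+5 fires, +2 burnt)
Step 2: cell (3,1)='T' (+7 fires, +5 burnt)
Step 3: cell (3,1)='F' (+6 fires, +7 burnt)
  -> target ignites at step 3
Step 4: cell (3,1)='.' (+2 fires, +6 burnt)
Step 5: cell (3,1)='.' (+2 fires, +2 burnt)
Step 6: cell (3,1)='.' (+2 fires, +2 burnt)
Step 7: cell (3,1)='.' (+1 fires, +2 burnt)
Step 8: cell (3,1)='.' (+0 fires, +1 burnt)
  fire out at step 8

3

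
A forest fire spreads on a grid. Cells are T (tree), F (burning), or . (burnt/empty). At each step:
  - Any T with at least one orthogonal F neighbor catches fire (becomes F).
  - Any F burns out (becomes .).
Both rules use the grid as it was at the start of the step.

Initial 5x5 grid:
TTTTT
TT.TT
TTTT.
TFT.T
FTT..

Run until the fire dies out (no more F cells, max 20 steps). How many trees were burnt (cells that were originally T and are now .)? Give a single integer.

Step 1: +4 fires, +2 burnt (F count now 4)
Step 2: +4 fires, +4 burnt (F count now 4)
Step 3: +3 fires, +4 burnt (F count now 3)
Step 4: +3 fires, +3 burnt (F count now 3)
Step 5: +2 fires, +3 burnt (F count now 2)
Step 6: +1 fires, +2 burnt (F count now 1)
Step 7: +0 fires, +1 burnt (F count now 0)
Fire out after step 7
Initially T: 18, now '.': 24
Total burnt (originally-T cells now '.'): 17

Answer: 17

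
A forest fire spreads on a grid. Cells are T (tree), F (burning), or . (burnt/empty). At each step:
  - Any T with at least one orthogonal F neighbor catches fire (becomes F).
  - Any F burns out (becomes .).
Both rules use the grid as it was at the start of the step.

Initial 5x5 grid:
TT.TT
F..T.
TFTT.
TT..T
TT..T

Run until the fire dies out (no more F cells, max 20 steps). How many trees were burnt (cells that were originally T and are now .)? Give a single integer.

Answer: 12

Derivation:
Step 1: +4 fires, +2 burnt (F count now 4)
Step 2: +4 fires, +4 burnt (F count now 4)
Step 3: +2 fires, +4 burnt (F count now 2)
Step 4: +1 fires, +2 burnt (F count now 1)
Step 5: +1 fires, +1 burnt (F count now 1)
Step 6: +0 fires, +1 burnt (F count now 0)
Fire out after step 6
Initially T: 14, now '.': 23
Total burnt (originally-T cells now '.'): 12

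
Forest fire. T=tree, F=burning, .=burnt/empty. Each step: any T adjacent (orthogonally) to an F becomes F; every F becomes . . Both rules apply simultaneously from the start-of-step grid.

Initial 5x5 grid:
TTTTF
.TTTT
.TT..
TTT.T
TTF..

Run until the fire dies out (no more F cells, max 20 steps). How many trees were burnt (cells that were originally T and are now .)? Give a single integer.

Answer: 15

Derivation:
Step 1: +4 fires, +2 burnt (F count now 4)
Step 2: +5 fires, +4 burnt (F count now 5)
Step 3: +4 fires, +5 burnt (F count now 4)
Step 4: +2 fires, +4 burnt (F count now 2)
Step 5: +0 fires, +2 burnt (F count now 0)
Fire out after step 5
Initially T: 16, now '.': 24
Total burnt (originally-T cells now '.'): 15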